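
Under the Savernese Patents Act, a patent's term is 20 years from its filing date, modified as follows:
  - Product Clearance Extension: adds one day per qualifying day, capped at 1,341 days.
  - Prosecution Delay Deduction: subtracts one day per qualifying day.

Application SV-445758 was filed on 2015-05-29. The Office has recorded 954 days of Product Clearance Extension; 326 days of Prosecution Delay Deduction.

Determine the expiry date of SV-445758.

Base term: filing date + 20 years → 29 May 2035.
Product Clearance Extension: 954 days (within the 1341-day cap) → +954 days → 7 January 2038.
Prosecution Delay Deduction: −326 days → 15 February 2037.

February 15, 2037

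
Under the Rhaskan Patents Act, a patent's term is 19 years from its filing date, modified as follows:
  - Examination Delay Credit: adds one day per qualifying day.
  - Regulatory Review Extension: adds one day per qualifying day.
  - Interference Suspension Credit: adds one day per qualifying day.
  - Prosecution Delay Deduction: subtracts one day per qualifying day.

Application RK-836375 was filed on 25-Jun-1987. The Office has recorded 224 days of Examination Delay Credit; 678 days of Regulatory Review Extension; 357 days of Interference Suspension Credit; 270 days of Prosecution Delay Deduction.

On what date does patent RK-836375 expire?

Base term: filing date + 19 years → 25 June 2006.
Examination Delay Credit: +224 days → 4 February 2007.
Regulatory Review Extension: +678 days → 13 December 2008.
Interference Suspension Credit: +357 days → 5 December 2009.
Prosecution Delay Deduction: −270 days → 10 March 2009.

March 10, 2009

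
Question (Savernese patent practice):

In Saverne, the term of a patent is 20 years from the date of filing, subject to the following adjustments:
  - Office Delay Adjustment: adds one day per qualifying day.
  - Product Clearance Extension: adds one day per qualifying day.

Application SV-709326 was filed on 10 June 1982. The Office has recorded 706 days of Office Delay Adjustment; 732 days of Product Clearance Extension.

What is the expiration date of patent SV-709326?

Base term: filing date + 20 years → 10 June 2002.
Office Delay Adjustment: +706 days → 16 May 2004.
Product Clearance Extension: +732 days → 18 May 2006.

May 18, 2006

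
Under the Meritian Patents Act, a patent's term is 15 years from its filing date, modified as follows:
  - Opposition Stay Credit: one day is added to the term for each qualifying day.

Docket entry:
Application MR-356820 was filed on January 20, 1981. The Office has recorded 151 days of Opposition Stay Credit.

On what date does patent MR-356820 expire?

June 19, 1996

Base term: filing date + 15 years → 20 January 1996.
Opposition Stay Credit: +151 days → 19 June 1996.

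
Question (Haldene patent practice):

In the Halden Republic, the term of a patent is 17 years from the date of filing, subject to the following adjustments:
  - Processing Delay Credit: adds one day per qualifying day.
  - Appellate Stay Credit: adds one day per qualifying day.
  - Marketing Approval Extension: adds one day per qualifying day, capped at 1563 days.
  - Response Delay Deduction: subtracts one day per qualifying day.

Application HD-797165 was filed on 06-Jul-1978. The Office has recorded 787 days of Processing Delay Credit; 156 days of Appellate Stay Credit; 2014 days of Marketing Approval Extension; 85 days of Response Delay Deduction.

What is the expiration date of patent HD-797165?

February 20, 2002

Base term: filing date + 17 years → 6 July 1995.
Processing Delay Credit: +787 days → 31 August 1997.
Appellate Stay Credit: +156 days → 3 February 1998.
Marketing Approval Extension: 2014 days claimed exceeds the 1563-day cap, so +1563 days → 16 May 2002.
Response Delay Deduction: −85 days → 20 February 2002.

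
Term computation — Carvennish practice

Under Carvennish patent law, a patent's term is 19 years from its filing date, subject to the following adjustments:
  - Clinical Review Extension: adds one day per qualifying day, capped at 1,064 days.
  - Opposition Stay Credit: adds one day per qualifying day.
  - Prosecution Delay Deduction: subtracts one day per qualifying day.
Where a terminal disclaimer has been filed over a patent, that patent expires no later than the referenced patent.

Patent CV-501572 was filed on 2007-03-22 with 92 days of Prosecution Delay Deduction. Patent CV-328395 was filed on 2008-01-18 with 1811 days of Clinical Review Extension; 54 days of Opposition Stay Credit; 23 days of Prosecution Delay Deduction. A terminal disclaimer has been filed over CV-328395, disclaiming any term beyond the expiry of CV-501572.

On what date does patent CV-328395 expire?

2025-12-20

Natural term of CV-328395:
  Base: filing + 19 years → 18 January 2027.
  Clinical Review Extension: 1811 days claimed exceeds the 1064-day cap, so +1064 days → 17 December 2029.
  Opposition Stay Credit: +54 days → 9 February 2030.
  Prosecution Delay Deduction: −23 days → 17 January 2030.
Expiry of referenced patent CV-501572:
  Base: filing + 19 years → 22 March 2026.
  Prosecution Delay Deduction: −92 days → 20 December 2025.
Terminal disclaimer: CV-328395 expires on the earlier of 17 January 2030 and 20 December 2025.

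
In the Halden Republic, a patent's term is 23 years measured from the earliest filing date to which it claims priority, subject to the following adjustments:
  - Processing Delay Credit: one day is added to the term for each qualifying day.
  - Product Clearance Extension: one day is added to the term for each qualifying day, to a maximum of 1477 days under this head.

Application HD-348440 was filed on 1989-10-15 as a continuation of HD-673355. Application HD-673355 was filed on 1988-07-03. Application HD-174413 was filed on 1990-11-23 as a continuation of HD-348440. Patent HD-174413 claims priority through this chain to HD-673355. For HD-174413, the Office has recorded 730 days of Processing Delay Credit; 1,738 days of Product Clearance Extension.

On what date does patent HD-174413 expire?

July 18, 2017

Earliest priority filing: 3 July 1988.
Base term: 3 July 1988 + 23 years → 3 July 2011.
Processing Delay Credit: +730 days → 2 July 2013.
Product Clearance Extension: 1738 days claimed exceeds the 1477-day cap, so +1477 days → 18 July 2017.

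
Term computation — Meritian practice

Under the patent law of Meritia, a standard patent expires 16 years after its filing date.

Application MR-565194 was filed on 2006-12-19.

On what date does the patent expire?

Filing date + 16 years → 19 December 2022.

2022-12-19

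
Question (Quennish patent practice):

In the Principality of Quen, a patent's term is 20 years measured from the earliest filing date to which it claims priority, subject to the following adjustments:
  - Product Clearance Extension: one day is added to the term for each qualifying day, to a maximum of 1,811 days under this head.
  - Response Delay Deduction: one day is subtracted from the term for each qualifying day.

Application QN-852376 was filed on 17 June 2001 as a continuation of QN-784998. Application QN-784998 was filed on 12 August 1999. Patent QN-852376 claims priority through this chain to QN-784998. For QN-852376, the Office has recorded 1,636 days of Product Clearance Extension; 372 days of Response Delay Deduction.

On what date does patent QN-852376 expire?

Earliest priority filing: 12 August 1999.
Base term: 12 August 1999 + 20 years → 12 August 2019.
Product Clearance Extension: 1636 days (within the 1811-day cap) → +1636 days → 3 February 2024.
Response Delay Deduction: −372 days → 27 January 2023.

2023-01-27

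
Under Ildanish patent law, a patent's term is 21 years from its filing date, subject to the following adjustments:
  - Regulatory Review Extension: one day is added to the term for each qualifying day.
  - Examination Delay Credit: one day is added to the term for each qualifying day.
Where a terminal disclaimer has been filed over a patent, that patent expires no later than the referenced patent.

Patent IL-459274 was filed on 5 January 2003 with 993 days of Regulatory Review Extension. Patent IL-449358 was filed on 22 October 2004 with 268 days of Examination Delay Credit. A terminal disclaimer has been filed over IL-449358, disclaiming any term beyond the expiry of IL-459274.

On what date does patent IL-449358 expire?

2026-07-17

Natural term of IL-449358:
  Base: filing + 21 years → 22 October 2025.
  Examination Delay Credit: +268 days → 17 July 2026.
Expiry of referenced patent IL-459274:
  Base: filing + 21 years → 5 January 2024.
  Regulatory Review Extension: +993 days → 24 September 2026.
Terminal disclaimer: IL-449358 expires on the earlier of 17 July 2026 and 24 September 2026.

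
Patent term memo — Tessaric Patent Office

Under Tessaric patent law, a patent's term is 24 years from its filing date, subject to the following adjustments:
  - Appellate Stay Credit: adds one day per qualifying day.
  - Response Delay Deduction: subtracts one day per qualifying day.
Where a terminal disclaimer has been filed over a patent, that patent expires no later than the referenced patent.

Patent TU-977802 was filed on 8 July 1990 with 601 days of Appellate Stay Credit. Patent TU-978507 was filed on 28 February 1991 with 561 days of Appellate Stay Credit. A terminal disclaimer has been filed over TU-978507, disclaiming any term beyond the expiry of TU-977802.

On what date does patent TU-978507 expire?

February 29, 2016

Natural term of TU-978507:
  Base: filing + 24 years → 28 February 2015.
  Appellate Stay Credit: +561 days → 11 September 2016.
Expiry of referenced patent TU-977802:
  Base: filing + 24 years → 8 July 2014.
  Appellate Stay Credit: +601 days → 29 February 2016.
Terminal disclaimer: TU-978507 expires on the earlier of 11 September 2016 and 29 February 2016.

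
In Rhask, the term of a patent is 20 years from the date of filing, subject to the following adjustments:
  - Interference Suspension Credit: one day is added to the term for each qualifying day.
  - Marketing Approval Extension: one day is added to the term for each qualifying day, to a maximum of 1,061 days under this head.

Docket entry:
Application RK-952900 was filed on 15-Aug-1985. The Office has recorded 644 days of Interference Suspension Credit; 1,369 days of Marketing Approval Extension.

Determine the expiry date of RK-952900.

Base term: filing date + 20 years → 15 August 2005.
Interference Suspension Credit: +644 days → 21 May 2007.
Marketing Approval Extension: 1369 days claimed exceeds the 1061-day cap, so +1061 days → 16 April 2010.

April 16, 2010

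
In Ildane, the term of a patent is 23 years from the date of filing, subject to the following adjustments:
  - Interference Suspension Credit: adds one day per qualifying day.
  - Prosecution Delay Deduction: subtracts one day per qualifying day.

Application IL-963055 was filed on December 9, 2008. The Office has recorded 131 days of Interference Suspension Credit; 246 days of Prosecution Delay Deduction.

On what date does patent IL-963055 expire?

August 16, 2031

Base term: filing date + 23 years → 9 December 2031.
Interference Suspension Credit: +131 days → 18 April 2032.
Prosecution Delay Deduction: −246 days → 16 August 2031.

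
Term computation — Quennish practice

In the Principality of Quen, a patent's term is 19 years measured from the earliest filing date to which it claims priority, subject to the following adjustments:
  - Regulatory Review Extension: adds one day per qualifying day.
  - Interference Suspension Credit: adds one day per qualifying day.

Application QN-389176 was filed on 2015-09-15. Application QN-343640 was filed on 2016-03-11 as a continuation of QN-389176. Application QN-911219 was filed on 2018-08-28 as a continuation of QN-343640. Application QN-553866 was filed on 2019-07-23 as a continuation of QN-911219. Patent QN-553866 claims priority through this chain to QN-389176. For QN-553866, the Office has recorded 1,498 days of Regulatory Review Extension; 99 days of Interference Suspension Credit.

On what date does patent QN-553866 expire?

January 29, 2039

Earliest priority filing: 15 September 2015.
Base term: 15 September 2015 + 19 years → 15 September 2034.
Regulatory Review Extension: +1498 days → 22 October 2038.
Interference Suspension Credit: +99 days → 29 January 2039.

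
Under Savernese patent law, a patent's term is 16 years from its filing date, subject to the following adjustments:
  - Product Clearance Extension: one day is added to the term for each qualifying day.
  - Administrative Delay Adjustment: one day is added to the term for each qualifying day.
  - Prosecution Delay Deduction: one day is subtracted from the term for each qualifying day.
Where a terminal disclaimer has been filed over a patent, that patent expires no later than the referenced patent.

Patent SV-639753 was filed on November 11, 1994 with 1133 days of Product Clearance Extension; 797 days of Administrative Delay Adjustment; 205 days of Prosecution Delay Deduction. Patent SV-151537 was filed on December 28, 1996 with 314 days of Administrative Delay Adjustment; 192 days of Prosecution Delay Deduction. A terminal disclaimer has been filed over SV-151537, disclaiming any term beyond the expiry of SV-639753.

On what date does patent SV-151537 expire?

2013-04-29

Natural term of SV-151537:
  Base: filing + 16 years → 28 December 2012.
  Administrative Delay Adjustment: +314 days → 7 November 2013.
  Prosecution Delay Deduction: −192 days → 29 April 2013.
Expiry of referenced patent SV-639753:
  Base: filing + 16 years → 11 November 2010.
  Product Clearance Extension: +1133 days → 18 December 2013.
  Administrative Delay Adjustment: +797 days → 23 February 2016.
  Prosecution Delay Deduction: −205 days → 2 August 2015.
Terminal disclaimer: SV-151537 expires on the earlier of 29 April 2013 and 2 August 2015.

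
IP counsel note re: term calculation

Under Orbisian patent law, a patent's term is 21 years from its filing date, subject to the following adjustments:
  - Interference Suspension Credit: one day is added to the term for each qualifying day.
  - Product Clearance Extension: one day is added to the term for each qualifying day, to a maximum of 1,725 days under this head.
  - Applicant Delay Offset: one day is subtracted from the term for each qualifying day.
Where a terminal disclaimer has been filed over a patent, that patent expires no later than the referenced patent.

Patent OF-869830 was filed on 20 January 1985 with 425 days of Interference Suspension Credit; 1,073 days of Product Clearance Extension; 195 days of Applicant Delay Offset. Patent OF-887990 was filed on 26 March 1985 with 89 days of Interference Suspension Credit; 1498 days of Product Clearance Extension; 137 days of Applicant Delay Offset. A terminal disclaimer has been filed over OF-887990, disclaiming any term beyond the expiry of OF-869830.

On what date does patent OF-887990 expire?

August 15, 2009

Natural term of OF-887990:
  Base: filing + 21 years → 26 March 2006.
  Interference Suspension Credit: +89 days → 23 June 2006.
  Product Clearance Extension: 1498 days (within the 1725-day cap) → +1498 days → 30 July 2010.
  Applicant Delay Offset: −137 days → 15 March 2010.
Expiry of referenced patent OF-869830:
  Base: filing + 21 years → 20 January 2006.
  Interference Suspension Credit: +425 days → 21 March 2007.
  Product Clearance Extension: 1073 days (within the 1725-day cap) → +1073 days → 26 February 2010.
  Applicant Delay Offset: −195 days → 15 August 2009.
Terminal disclaimer: OF-887990 expires on the earlier of 15 March 2010 and 15 August 2009.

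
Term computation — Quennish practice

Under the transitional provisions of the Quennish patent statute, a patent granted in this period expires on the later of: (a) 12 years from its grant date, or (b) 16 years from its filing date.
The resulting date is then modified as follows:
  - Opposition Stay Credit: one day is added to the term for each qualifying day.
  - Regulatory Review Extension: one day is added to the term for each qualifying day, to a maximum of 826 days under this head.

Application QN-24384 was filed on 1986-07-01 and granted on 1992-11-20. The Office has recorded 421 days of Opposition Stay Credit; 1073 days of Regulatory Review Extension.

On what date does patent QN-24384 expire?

2008-04-20

(a) grant + 12 years → 20 November 2004.
(b) filing + 16 years → 1 July 2002.
Later of the two: 20 November 2004.
Opposition Stay Credit: +421 days → 15 January 2006.
Regulatory Review Extension: 1073 days claimed exceeds the 826-day cap, so +826 days → 20 April 2008.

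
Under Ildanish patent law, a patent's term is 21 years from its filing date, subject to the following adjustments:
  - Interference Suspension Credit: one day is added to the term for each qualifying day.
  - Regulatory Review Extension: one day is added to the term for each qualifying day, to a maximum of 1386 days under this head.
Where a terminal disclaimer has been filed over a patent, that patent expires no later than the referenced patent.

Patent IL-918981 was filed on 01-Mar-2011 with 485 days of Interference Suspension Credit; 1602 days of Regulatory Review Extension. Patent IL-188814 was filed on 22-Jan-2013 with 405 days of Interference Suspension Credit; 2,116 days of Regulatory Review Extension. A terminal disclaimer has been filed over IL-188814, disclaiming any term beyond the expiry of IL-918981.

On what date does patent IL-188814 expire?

Natural term of IL-188814:
  Base: filing + 21 years → 22 January 2034.
  Interference Suspension Credit: +405 days → 3 March 2035.
  Regulatory Review Extension: 2116 days claimed exceeds the 1386-day cap, so +1386 days → 18 December 2038.
Expiry of referenced patent IL-918981:
  Base: filing + 21 years → 1 March 2032.
  Interference Suspension Credit: +485 days → 29 June 2033.
  Regulatory Review Extension: 1602 days claimed exceeds the 1386-day cap, so +1386 days → 15 April 2037.
Terminal disclaimer: IL-188814 expires on the earlier of 18 December 2038 and 15 April 2037.

2037-04-15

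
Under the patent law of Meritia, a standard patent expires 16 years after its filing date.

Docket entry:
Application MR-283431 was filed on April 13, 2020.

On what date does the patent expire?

April 13, 2036

Filing date + 16 years → 13 April 2036.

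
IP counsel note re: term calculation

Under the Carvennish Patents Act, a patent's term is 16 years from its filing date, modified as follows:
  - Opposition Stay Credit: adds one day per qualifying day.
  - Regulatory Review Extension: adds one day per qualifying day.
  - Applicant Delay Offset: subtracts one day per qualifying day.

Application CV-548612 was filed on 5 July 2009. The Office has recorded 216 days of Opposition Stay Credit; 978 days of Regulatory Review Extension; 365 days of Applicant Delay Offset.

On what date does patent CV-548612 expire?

Base term: filing date + 16 years → 5 July 2025.
Opposition Stay Credit: +216 days → 6 February 2026.
Regulatory Review Extension: +978 days → 11 October 2028.
Applicant Delay Offset: −365 days → 12 October 2027.

2027-10-12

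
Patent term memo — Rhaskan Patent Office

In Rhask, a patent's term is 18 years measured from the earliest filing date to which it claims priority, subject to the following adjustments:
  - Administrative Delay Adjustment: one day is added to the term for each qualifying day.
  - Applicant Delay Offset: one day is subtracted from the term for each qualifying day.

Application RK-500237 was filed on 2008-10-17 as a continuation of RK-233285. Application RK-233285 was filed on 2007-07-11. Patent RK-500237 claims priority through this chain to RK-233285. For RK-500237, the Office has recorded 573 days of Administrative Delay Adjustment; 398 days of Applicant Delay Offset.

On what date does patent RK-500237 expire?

Earliest priority filing: 11 July 2007.
Base term: 11 July 2007 + 18 years → 11 July 2025.
Administrative Delay Adjustment: +573 days → 4 February 2027.
Applicant Delay Offset: −398 days → 2 January 2026.

January 2, 2026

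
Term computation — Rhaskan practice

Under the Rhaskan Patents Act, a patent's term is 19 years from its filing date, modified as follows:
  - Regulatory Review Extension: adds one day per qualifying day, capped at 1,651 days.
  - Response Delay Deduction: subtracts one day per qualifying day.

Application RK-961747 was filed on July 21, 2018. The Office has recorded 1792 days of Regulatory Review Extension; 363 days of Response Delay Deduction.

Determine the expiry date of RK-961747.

Base term: filing date + 19 years → 21 July 2037.
Regulatory Review Extension: 1792 days claimed exceeds the 1651-day cap, so +1651 days → 27 January 2042.
Response Delay Deduction: −363 days → 29 January 2041.

January 29, 2041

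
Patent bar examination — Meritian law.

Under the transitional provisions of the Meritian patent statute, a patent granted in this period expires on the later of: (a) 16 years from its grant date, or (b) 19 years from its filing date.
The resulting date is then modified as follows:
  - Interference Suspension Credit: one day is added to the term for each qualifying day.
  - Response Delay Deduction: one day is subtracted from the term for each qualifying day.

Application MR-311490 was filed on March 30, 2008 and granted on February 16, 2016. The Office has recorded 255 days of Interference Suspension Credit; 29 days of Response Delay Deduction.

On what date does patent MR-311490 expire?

September 29, 2032

(a) grant + 16 years → 16 February 2032.
(b) filing + 19 years → 30 March 2027.
Later of the two: 16 February 2032.
Interference Suspension Credit: +255 days → 28 October 2032.
Response Delay Deduction: −29 days → 29 September 2032.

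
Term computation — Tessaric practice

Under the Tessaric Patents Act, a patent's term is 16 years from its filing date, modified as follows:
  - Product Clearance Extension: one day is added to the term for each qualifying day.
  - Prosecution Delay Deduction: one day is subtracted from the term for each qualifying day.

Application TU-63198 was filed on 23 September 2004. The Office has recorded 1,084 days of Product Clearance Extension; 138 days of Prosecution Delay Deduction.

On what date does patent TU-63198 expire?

2023-04-27

Base term: filing date + 16 years → 23 September 2020.
Product Clearance Extension: +1084 days → 12 September 2023.
Prosecution Delay Deduction: −138 days → 27 April 2023.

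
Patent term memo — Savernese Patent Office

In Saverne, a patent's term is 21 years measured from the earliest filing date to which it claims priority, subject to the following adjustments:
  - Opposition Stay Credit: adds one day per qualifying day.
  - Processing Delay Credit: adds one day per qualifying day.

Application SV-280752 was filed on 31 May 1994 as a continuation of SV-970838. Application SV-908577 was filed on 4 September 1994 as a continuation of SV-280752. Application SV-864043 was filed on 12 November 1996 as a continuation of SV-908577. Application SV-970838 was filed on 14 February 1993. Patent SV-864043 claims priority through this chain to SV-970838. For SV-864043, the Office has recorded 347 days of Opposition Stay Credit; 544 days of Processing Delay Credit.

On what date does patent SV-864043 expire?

Earliest priority filing: 14 February 1993.
Base term: 14 February 1993 + 21 years → 14 February 2014.
Opposition Stay Credit: +347 days → 27 January 2015.
Processing Delay Credit: +544 days → 24 July 2016.

2016-07-24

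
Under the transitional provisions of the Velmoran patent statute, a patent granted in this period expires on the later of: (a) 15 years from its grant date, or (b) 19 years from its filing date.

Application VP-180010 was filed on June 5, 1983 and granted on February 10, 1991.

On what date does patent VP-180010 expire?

(a) grant + 15 years → 10 February 2006.
(b) filing + 19 years → 5 June 2002.
Later of the two: 10 February 2006.

February 10, 2006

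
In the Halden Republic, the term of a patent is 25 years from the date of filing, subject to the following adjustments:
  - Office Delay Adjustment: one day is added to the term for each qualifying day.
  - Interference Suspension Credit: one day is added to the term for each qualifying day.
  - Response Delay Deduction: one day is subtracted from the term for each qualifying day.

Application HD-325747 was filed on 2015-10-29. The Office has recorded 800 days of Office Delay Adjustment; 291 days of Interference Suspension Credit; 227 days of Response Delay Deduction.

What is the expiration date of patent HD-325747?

Base term: filing date + 25 years → 29 October 2040.
Office Delay Adjustment: +800 days → 7 January 2043.
Interference Suspension Credit: +291 days → 25 October 2043.
Response Delay Deduction: −227 days → 12 March 2043.

March 12, 2043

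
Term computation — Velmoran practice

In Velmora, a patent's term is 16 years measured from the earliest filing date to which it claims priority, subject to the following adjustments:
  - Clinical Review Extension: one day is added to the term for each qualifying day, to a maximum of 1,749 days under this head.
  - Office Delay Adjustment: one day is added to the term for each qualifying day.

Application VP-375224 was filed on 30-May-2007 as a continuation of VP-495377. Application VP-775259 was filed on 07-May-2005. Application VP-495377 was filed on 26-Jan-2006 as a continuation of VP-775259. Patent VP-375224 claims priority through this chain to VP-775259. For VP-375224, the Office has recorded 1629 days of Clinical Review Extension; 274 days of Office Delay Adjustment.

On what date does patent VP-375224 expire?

2026-07-23

Earliest priority filing: 7 May 2005.
Base term: 7 May 2005 + 16 years → 7 May 2021.
Clinical Review Extension: 1629 days (within the 1749-day cap) → +1629 days → 22 October 2025.
Office Delay Adjustment: +274 days → 23 July 2026.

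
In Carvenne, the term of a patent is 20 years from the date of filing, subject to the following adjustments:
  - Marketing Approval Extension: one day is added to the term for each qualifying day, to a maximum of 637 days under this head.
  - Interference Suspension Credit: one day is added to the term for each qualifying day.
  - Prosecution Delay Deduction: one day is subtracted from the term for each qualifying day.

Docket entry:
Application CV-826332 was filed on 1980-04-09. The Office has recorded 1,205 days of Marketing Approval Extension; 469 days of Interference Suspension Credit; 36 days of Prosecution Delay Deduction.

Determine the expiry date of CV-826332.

Base term: filing date + 20 years → 9 April 2000.
Marketing Approval Extension: 1205 days claimed exceeds the 637-day cap, so +637 days → 6 January 2002.
Interference Suspension Credit: +469 days → 20 April 2003.
Prosecution Delay Deduction: −36 days → 15 March 2003.

March 15, 2003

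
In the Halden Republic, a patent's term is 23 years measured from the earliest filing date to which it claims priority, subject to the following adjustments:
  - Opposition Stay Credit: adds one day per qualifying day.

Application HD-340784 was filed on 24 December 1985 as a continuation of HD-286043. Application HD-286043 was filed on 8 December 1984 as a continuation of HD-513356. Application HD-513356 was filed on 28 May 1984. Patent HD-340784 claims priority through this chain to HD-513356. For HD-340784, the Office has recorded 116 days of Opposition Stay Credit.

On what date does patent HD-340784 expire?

2007-09-21

Earliest priority filing: 28 May 1984.
Base term: 28 May 1984 + 23 years → 28 May 2007.
Opposition Stay Credit: +116 days → 21 September 2007.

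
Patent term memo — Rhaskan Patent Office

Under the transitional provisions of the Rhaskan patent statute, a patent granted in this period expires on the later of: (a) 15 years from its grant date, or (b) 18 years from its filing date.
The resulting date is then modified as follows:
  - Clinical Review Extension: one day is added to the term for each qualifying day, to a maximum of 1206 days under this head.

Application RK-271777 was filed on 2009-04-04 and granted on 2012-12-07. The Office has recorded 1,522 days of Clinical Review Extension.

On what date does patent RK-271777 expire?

March 27, 2031

(a) grant + 15 years → 7 December 2027.
(b) filing + 18 years → 4 April 2027.
Later of the two: 7 December 2027.
Clinical Review Extension: 1522 days claimed exceeds the 1206-day cap, so +1206 days → 27 March 2031.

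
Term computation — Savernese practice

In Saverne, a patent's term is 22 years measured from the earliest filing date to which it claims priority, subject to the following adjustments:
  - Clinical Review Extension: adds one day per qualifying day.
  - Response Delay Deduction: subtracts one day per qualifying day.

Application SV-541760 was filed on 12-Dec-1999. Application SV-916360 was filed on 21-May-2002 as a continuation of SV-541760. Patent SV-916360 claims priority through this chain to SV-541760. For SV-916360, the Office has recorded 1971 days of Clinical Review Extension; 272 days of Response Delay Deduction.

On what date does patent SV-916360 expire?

Earliest priority filing: 12 December 1999.
Base term: 12 December 1999 + 22 years → 12 December 2021.
Clinical Review Extension: +1971 days → 6 May 2027.
Response Delay Deduction: −272 days → 7 August 2026.

August 7, 2026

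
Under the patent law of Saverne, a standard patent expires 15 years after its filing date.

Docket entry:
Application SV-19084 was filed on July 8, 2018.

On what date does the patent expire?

Filing date + 15 years → 8 July 2033.

July 8, 2033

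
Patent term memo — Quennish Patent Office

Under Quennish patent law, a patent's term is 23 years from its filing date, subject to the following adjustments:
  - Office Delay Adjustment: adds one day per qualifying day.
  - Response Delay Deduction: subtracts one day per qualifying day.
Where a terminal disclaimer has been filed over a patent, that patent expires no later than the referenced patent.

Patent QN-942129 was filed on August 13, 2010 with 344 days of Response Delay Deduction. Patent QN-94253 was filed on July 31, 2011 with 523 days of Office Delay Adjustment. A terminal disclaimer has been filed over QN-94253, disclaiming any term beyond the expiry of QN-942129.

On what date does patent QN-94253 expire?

2032-09-03

Natural term of QN-94253:
  Base: filing + 23 years → 31 July 2034.
  Office Delay Adjustment: +523 days → 5 January 2036.
Expiry of referenced patent QN-942129:
  Base: filing + 23 years → 13 August 2033.
  Response Delay Deduction: −344 days → 3 September 2032.
Terminal disclaimer: QN-94253 expires on the earlier of 5 January 2036 and 3 September 2032.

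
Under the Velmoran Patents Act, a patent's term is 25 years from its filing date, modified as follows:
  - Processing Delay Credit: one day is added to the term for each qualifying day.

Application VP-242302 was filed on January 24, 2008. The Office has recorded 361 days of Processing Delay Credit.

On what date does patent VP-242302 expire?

Base term: filing date + 25 years → 24 January 2033.
Processing Delay Credit: +361 days → 20 January 2034.

2034-01-20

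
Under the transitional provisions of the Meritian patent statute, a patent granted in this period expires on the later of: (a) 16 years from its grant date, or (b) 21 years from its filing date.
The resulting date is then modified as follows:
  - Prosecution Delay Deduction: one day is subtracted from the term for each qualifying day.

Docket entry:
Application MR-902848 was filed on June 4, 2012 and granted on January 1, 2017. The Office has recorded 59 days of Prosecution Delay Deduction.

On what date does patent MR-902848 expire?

(a) grant + 16 years → 1 January 2033.
(b) filing + 21 years → 4 June 2033.
Later of the two: 4 June 2033.
Prosecution Delay Deduction: −59 days → 6 April 2033.

2033-04-06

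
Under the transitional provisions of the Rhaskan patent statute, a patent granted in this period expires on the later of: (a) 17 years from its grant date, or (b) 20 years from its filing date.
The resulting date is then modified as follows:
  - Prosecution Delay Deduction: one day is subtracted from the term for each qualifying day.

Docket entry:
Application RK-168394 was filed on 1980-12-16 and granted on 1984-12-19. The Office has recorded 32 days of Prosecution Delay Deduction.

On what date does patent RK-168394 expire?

November 17, 2001

(a) grant + 17 years → 19 December 2001.
(b) filing + 20 years → 16 December 2000.
Later of the two: 19 December 2001.
Prosecution Delay Deduction: −32 days → 17 November 2001.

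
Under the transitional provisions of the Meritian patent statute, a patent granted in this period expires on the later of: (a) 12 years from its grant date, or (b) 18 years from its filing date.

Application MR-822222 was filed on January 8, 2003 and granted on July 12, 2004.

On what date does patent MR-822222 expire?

January 8, 2021

(a) grant + 12 years → 12 July 2016.
(b) filing + 18 years → 8 January 2021.
Later of the two: 8 January 2021.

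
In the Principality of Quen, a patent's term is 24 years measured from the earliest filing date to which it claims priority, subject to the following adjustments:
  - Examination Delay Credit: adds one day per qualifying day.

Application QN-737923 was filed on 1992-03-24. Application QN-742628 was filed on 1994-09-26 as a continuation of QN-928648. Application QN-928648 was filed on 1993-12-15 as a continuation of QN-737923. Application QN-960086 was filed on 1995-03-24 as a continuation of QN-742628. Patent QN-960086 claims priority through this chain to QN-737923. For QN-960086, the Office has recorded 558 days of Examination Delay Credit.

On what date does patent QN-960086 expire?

Earliest priority filing: 24 March 1992.
Base term: 24 March 1992 + 24 years → 24 March 2016.
Examination Delay Credit: +558 days → 3 October 2017.

2017-10-03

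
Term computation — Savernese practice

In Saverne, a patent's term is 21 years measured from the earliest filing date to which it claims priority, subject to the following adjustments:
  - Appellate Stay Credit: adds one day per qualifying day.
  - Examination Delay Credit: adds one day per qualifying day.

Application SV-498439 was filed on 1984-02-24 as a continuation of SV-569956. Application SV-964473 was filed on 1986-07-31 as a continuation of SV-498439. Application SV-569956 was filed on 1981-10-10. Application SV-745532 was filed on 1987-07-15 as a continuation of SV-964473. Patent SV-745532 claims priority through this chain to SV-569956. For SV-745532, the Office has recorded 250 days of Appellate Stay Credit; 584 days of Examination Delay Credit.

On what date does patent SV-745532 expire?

January 21, 2005

Earliest priority filing: 10 October 1981.
Base term: 10 October 1981 + 21 years → 10 October 2002.
Appellate Stay Credit: +250 days → 17 June 2003.
Examination Delay Credit: +584 days → 21 January 2005.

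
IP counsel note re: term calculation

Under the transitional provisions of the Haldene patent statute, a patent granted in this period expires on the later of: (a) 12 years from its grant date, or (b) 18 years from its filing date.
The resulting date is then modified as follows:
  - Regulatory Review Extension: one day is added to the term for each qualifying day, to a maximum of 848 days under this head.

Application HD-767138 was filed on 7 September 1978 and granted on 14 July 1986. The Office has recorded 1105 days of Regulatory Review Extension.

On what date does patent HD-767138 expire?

2000-11-08

(a) grant + 12 years → 14 July 1998.
(b) filing + 18 years → 7 September 1996.
Later of the two: 14 July 1998.
Regulatory Review Extension: 1105 days claimed exceeds the 848-day cap, so +848 days → 8 November 2000.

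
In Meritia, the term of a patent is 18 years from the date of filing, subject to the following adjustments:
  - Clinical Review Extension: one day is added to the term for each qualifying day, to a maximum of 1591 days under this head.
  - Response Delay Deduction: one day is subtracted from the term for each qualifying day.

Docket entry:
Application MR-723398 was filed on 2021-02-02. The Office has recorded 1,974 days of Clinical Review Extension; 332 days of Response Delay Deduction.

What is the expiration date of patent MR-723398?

2042-07-15

Base term: filing date + 18 years → 2 February 2039.
Clinical Review Extension: 1974 days claimed exceeds the 1591-day cap, so +1591 days → 12 June 2043.
Response Delay Deduction: −332 days → 15 July 2042.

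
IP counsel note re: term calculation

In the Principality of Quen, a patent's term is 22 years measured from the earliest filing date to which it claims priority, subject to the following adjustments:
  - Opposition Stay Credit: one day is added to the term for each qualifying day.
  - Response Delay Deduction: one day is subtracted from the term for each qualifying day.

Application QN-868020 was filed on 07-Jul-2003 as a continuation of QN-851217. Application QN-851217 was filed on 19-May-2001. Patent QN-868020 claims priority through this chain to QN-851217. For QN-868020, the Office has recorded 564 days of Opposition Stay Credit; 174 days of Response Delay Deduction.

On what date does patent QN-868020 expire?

Earliest priority filing: 19 May 2001.
Base term: 19 May 2001 + 22 years → 19 May 2023.
Opposition Stay Credit: +564 days → 3 December 2024.
Response Delay Deduction: −174 days → 12 June 2024.

2024-06-12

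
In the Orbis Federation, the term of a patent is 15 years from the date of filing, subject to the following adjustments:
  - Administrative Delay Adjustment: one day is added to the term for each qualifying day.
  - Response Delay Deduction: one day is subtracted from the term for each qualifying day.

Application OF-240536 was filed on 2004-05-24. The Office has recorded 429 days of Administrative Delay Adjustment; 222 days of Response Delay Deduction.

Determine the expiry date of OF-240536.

2019-12-17

Base term: filing date + 15 years → 24 May 2019.
Administrative Delay Adjustment: +429 days → 26 July 2020.
Response Delay Deduction: −222 days → 17 December 2019.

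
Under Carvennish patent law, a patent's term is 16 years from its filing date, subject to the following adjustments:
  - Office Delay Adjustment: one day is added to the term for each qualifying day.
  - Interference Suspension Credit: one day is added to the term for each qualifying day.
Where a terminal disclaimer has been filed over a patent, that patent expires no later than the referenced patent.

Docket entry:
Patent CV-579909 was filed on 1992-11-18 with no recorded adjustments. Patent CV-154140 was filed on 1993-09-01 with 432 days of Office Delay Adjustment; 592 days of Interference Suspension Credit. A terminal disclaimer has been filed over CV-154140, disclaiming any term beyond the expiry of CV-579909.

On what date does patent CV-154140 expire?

2008-11-18

Natural term of CV-154140:
  Base: filing + 16 years → 1 September 2009.
  Office Delay Adjustment: +432 days → 7 November 2010.
  Interference Suspension Credit: +592 days → 21 June 2012.
Expiry of referenced patent CV-579909:
  Base: filing + 16 years → 18 November 2008.
Terminal disclaimer: CV-154140 expires on the earlier of 21 June 2012 and 18 November 2008.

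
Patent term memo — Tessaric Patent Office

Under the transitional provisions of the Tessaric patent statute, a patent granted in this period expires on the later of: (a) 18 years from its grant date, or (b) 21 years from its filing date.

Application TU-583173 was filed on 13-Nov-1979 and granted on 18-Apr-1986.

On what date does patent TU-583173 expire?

(a) grant + 18 years → 18 April 2004.
(b) filing + 21 years → 13 November 2000.
Later of the two: 18 April 2004.

2004-04-18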